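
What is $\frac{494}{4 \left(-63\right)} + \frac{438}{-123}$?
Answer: $- \frac{28523}{5166} \approx -5.5213$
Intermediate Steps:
$\frac{494}{4 \left(-63\right)} + \frac{438}{-123} = \frac{494}{-252} + 438 \left(- \frac{1}{123}\right) = 494 \left(- \frac{1}{252}\right) - \frac{146}{41} = - \frac{247}{126} - \frac{146}{41} = - \frac{28523}{5166}$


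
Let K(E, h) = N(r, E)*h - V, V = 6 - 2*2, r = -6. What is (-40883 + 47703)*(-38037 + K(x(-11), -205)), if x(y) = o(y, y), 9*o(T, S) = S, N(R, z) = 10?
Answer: -273406980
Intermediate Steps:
o(T, S) = S/9
x(y) = y/9
V = 2 (V = 6 - 4 = 2)
K(E, h) = -2 + 10*h (K(E, h) = 10*h - 1*2 = 10*h - 2 = -2 + 10*h)
(-40883 + 47703)*(-38037 + K(x(-11), -205)) = (-40883 + 47703)*(-38037 + (-2 + 10*(-205))) = 6820*(-38037 + (-2 - 2050)) = 6820*(-38037 - 2052) = 6820*(-40089) = -273406980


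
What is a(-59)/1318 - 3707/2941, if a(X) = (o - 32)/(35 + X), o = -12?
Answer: -29282605/23257428 ≈ -1.2591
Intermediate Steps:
a(X) = -44/(35 + X) (a(X) = (-12 - 32)/(35 + X) = -44/(35 + X))
a(-59)/1318 - 3707/2941 = -44/(35 - 59)/1318 - 3707/2941 = -44/(-24)*(1/1318) - 3707*1/2941 = -44*(-1/24)*(1/1318) - 3707/2941 = (11/6)*(1/1318) - 3707/2941 = 11/7908 - 3707/2941 = -29282605/23257428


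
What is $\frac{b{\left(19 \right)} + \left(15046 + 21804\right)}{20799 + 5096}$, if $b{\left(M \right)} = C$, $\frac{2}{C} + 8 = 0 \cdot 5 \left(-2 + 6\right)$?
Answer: $\frac{147399}{103580} \approx 1.423$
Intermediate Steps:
$C = - \frac{1}{4}$ ($C = \frac{2}{-8 + 0 \cdot 5 \left(-2 + 6\right)} = \frac{2}{-8 + 0 \cdot 4} = \frac{2}{-8 + 0} = \frac{2}{-8} = 2 \left(- \frac{1}{8}\right) = - \frac{1}{4} \approx -0.25$)
$b{\left(M \right)} = - \frac{1}{4}$
$\frac{b{\left(19 \right)} + \left(15046 + 21804\right)}{20799 + 5096} = \frac{- \frac{1}{4} + \left(15046 + 21804\right)}{20799 + 5096} = \frac{- \frac{1}{4} + 36850}{25895} = \frac{147399}{4} \cdot \frac{1}{25895} = \frac{147399}{103580}$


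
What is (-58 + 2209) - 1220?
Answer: 931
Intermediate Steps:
(-58 + 2209) - 1220 = 2151 - 1220 = 931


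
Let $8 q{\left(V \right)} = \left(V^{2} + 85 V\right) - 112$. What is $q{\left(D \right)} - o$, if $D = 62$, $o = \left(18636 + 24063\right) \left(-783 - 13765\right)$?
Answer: $\frac{2484744709}{4} \approx 6.2119 \cdot 10^{8}$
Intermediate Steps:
$o = -621185052$ ($o = 42699 \left(-14548\right) = -621185052$)
$q{\left(V \right)} = -14 + \frac{V^{2}}{8} + \frac{85 V}{8}$ ($q{\left(V \right)} = \frac{\left(V^{2} + 85 V\right) - 112}{8} = \frac{-112 + V^{2} + 85 V}{8} = -14 + \frac{V^{2}}{8} + \frac{85 V}{8}$)
$q{\left(D \right)} - o = \left(-14 + \frac{62^{2}}{8} + \frac{85}{8} \cdot 62\right) - -621185052 = \left(-14 + \frac{1}{8} \cdot 3844 + \frac{2635}{4}\right) + 621185052 = \left(-14 + \frac{961}{2} + \frac{2635}{4}\right) + 621185052 = \frac{4501}{4} + 621185052 = \frac{2484744709}{4}$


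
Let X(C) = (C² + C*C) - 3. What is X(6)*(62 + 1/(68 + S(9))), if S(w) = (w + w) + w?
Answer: 406479/95 ≈ 4278.7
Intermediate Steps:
X(C) = -3 + 2*C² (X(C) = (C² + C²) - 3 = 2*C² - 3 = -3 + 2*C²)
S(w) = 3*w (S(w) = 2*w + w = 3*w)
X(6)*(62 + 1/(68 + S(9))) = (-3 + 2*6²)*(62 + 1/(68 + 3*9)) = (-3 + 2*36)*(62 + 1/(68 + 27)) = (-3 + 72)*(62 + 1/95) = 69*(62 + 1/95) = 69*(5891/95) = 406479/95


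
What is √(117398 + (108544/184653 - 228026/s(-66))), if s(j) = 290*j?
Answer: √4526458419002022285090/196347690 ≈ 342.65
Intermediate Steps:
√(117398 + (108544/184653 - 228026/s(-66))) = √(117398 + (108544/184653 - 228026/(290*(-66)))) = √(117398 + (108544*(1/184653) - 228026/(-19140))) = √(117398 + (108544/184653 - 228026*(-1/19140))) = √(117398 + (108544/184653 + 114013/9570)) = √(117398 + 7363869523/589043070) = √(69159842201383/589043070) = √4526458419002022285090/196347690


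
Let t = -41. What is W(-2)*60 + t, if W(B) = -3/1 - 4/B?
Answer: -101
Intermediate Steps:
W(B) = -3 - 4/B (W(B) = -3*1 - 4/B = -3 - 4/B)
W(-2)*60 + t = (-3 - 4/(-2))*60 - 41 = (-3 - 4*(-1/2))*60 - 41 = (-3 + 2)*60 - 41 = -1*60 - 41 = -60 - 41 = -101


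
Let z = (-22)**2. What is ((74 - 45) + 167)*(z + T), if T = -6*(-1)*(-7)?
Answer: 86632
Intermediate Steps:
T = -42 (T = 6*(-7) = -42)
z = 484
((74 - 45) + 167)*(z + T) = ((74 - 45) + 167)*(484 - 42) = (29 + 167)*442 = 196*442 = 86632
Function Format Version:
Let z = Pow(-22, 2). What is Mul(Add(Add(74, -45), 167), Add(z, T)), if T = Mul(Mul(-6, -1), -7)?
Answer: 86632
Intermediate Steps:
T = -42 (T = Mul(6, -7) = -42)
z = 484
Mul(Add(Add(74, -45), 167), Add(z, T)) = Mul(Add(Add(74, -45), 167), Add(484, -42)) = Mul(Add(29, 167), 442) = Mul(196, 442) = 86632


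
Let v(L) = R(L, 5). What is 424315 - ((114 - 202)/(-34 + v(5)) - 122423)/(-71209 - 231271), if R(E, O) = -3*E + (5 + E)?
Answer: 5005520472391/11796720 ≈ 4.2431e+5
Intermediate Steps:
R(E, O) = 5 - 2*E
v(L) = 5 - 2*L
424315 - ((114 - 202)/(-34 + v(5)) - 122423)/(-71209 - 231271) = 424315 - ((114 - 202)/(-34 + (5 - 2*5)) - 122423)/(-71209 - 231271) = 424315 - (-88/(-34 + (5 - 10)) - 122423)/(-302480) = 424315 - (-88/(-34 - 5) - 122423)*(-1)/302480 = 424315 - (-88/(-39) - 122423)*(-1)/302480 = 424315 - (-1/39*(-88) - 122423)*(-1)/302480 = 424315 - (88/39 - 122423)*(-1)/302480 = 424315 - (-4774409)*(-1)/(39*302480) = 424315 - 1*4774409/11796720 = 424315 - 4774409/11796720 = 5005520472391/11796720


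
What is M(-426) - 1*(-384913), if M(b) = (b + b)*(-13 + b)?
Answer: 758941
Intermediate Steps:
M(b) = 2*b*(-13 + b) (M(b) = (2*b)*(-13 + b) = 2*b*(-13 + b))
M(-426) - 1*(-384913) = 2*(-426)*(-13 - 426) - 1*(-384913) = 2*(-426)*(-439) + 384913 = 374028 + 384913 = 758941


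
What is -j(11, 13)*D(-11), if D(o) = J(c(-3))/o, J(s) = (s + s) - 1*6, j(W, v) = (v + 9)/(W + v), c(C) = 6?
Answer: ½ ≈ 0.50000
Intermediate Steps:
j(W, v) = (9 + v)/(W + v)
J(s) = -6 + 2*s (J(s) = 2*s - 6 = -6 + 2*s)
D(o) = 6/o (D(o) = (-6 + 2*6)/o = (-6 + 12)/o = 6/o)
-j(11, 13)*D(-11) = -(9 + 13)/(11 + 13)*6/(-11) = -22/24*6*(-1/11) = -(1/24)*22*(-6)/11 = -11*(-6)/(12*11) = -1*(-½) = ½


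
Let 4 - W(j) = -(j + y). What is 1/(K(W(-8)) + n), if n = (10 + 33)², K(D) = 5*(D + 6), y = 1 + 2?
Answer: 1/1874 ≈ 0.00053362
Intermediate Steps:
y = 3
W(j) = 7 + j (W(j) = 4 - (-1)*(j + 3) = 4 - (-1)*(3 + j) = 4 - (-3 - j) = 4 + (3 + j) = 7 + j)
K(D) = 30 + 5*D (K(D) = 5*(6 + D) = 30 + 5*D)
n = 1849 (n = 43² = 1849)
1/(K(W(-8)) + n) = 1/((30 + 5*(7 - 8)) + 1849) = 1/((30 + 5*(-1)) + 1849) = 1/((30 - 5) + 1849) = 1/(25 + 1849) = 1/1874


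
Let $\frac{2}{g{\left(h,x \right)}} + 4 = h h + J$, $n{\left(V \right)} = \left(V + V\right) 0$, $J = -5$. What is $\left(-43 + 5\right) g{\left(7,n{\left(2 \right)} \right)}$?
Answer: $- \frac{19}{10} \approx -1.9$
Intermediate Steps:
$n{\left(V \right)} = 0$ ($n{\left(V \right)} = 2 V 0 = 0$)
$g{\left(h,x \right)} = \frac{2}{-9 + h^{2}}$ ($g{\left(h,x \right)} = \frac{2}{-4 + \left(h h - 5\right)} = \frac{2}{-4 + \left(h^{2} - 5\right)} = \frac{2}{-4 + \left(-5 + h^{2}\right)} = \frac{2}{-9 + h^{2}}$)
$\left(-43 + 5\right) g{\left(7,n{\left(2 \right)} \right)} = \left(-43 + 5\right) \frac{2}{-9 + 7^{2}} = - 38 \frac{2}{-9 + 49} = - 38 \cdot \frac{2}{40} = - 38 \cdot 2 \cdot \frac{1}{40} = \left(-38\right) \frac{1}{20} = - \frac{19}{10}$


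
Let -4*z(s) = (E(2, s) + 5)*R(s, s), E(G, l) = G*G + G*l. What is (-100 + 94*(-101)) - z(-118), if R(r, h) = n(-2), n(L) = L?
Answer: -18961/2 ≈ -9480.5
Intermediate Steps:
R(r, h) = -2
E(G, l) = G² + G*l
z(s) = 9/2 + s (z(s) = -(2*(2 + s) + 5)*(-2)/4 = -((4 + 2*s) + 5)*(-2)/4 = -(9 + 2*s)*(-2)/4 = -(-18 - 4*s)/4 = 9/2 + s)
(-100 + 94*(-101)) - z(-118) = (-100 + 94*(-101)) - (9/2 - 118) = (-100 - 9494) - 1*(-227/2) = -9594 + 227/2 = -18961/2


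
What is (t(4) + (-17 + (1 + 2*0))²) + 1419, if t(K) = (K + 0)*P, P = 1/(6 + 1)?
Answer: 11729/7 ≈ 1675.6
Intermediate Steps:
P = ⅐ (P = 1/7 = ⅐ ≈ 0.14286)
t(K) = K/7 (t(K) = (K + 0)*(⅐) = K*(⅐) = K/7)
(t(4) + (-17 + (1 + 2*0))²) + 1419 = ((⅐)*4 + (-17 + (1 + 2*0))²) + 1419 = (4/7 + (-17 + (1 + 0))²) + 1419 = (4/7 + (-17 + 1)²) + 1419 = (4/7 + (-16)²) + 1419 = (4/7 + 256) + 1419 = 1796/7 + 1419 = 11729/7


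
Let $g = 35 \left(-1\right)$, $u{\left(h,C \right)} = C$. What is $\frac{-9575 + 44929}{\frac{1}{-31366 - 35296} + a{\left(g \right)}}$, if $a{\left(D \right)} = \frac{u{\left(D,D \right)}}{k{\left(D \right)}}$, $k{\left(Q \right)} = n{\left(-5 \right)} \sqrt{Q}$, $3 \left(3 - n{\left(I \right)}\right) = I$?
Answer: $- \frac{4124344609}{12498250063} - \frac{58915084355391 i \sqrt{35}}{12498250063} \approx -0.32999 - 27888.0 i$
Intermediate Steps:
$n{\left(I \right)} = 3 - \frac{I}{3}$
$g = -35$
$k{\left(Q \right)} = \frac{14 \sqrt{Q}}{3}$ ($k{\left(Q \right)} = \left(3 - - \frac{5}{3}\right) \sqrt{Q} = \left(3 + \frac{5}{3}\right) \sqrt{Q} = \frac{14 \sqrt{Q}}{3}$)
$a{\left(D \right)} = \frac{3 \sqrt{D}}{14}$ ($a{\left(D \right)} = \frac{D}{\frac{14}{3} \sqrt{D}} = D \frac{3}{14 \sqrt{D}} = \frac{3 \sqrt{D}}{14}$)
$\frac{-9575 + 44929}{\frac{1}{-31366 - 35296} + a{\left(g \right)}} = \frac{-9575 + 44929}{\frac{1}{-31366 - 35296} + \frac{3 \sqrt{-35}}{14}} = \frac{35354}{\frac{1}{-66662} + \frac{3 i \sqrt{35}}{14}} = \frac{35354}{- \frac{1}{66662} + \frac{3 i \sqrt{35}}{14}}$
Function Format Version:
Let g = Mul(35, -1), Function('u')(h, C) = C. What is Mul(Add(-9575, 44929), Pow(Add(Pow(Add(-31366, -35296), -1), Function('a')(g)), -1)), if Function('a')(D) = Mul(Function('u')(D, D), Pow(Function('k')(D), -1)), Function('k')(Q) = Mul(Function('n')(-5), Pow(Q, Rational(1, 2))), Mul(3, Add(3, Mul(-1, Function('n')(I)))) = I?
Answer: Add(Rational(-4124344609, 12498250063), Mul(Rational(-58915084355391, 12498250063), I, Pow(35, Rational(1, 2)))) ≈ Add(-0.32999, Mul(-27888., I))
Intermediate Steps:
Function('n')(I) = Add(3, Mul(Rational(-1, 3), I))
g = -35
Function('k')(Q) = Mul(Rational(14, 3), Pow(Q, Rational(1, 2))) (Function('k')(Q) = Mul(Add(3, Mul(Rational(-1, 3), -5)), Pow(Q, Rational(1, 2))) = Mul(Add(3, Rational(5, 3)), Pow(Q, Rational(1, 2))) = Mul(Rational(14, 3), Pow(Q, Rational(1, 2))))
Function('a')(D) = Mul(Rational(3, 14), Pow(D, Rational(1, 2))) (Function('a')(D) = Mul(D, Pow(Mul(Rational(14, 3), Pow(D, Rational(1, 2))), -1)) = Mul(D, Mul(Rational(3, 14), Pow(D, Rational(-1, 2)))) = Mul(Rational(3, 14), Pow(D, Rational(1, 2))))
Mul(Add(-9575, 44929), Pow(Add(Pow(Add(-31366, -35296), -1), Function('a')(g)), -1)) = Mul(Add(-9575, 44929), Pow(Add(Pow(Add(-31366, -35296), -1), Mul(Rational(3, 14), Pow(-35, Rational(1, 2)))), -1)) = Mul(35354, Pow(Add(Pow(-66662, -1), Mul(Rational(3, 14), Mul(I, Pow(35, Rational(1, 2))))), -1)) = Mul(35354, Pow(Add(Rational(-1, 66662), Mul(Rational(3, 14), I, Pow(35, Rational(1, 2)))), -1))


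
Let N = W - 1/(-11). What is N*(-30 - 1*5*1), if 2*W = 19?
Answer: -7385/22 ≈ -335.68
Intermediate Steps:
W = 19/2 (W = (1/2)*19 = 19/2 ≈ 9.5000)
N = 211/22 (N = 19/2 - 1/(-11) = 19/2 - 1*(-1/11) = 19/2 + 1/11 = 211/22 ≈ 9.5909)
N*(-30 - 1*5*1) = 211*(-30 - 1*5*1)/22 = 211*(-30 - 5*1)/22 = 211*(-30 - 5)/22 = (211/22)*(-35) = -7385/22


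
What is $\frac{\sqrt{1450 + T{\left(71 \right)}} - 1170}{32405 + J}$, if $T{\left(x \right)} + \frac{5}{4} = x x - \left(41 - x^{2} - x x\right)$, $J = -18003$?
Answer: $- \frac{585}{7201} + \frac{3 \sqrt{7347}}{28804} \approx -0.072311$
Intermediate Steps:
$T{\left(x \right)} = - \frac{169}{4} + 3 x^{2}$ ($T{\left(x \right)} = - \frac{5}{4} - \left(41 - x^{2} - 2 x x\right) = - \frac{5}{4} + \left(x^{2} + \left(\left(x^{2} + x^{2}\right) - 41\right)\right) = - \frac{5}{4} + \left(x^{2} + \left(2 x^{2} - 41\right)\right) = - \frac{5}{4} + \left(x^{2} + \left(-41 + 2 x^{2}\right)\right) = - \frac{5}{4} + \left(-41 + 3 x^{2}\right) = - \frac{169}{4} + 3 x^{2}$)
$\frac{\sqrt{1450 + T{\left(71 \right)}} - 1170}{32405 + J} = \frac{\sqrt{1450 - \left(\frac{169}{4} - 3 \cdot 71^{2}\right)} - 1170}{32405 - 18003} = \frac{\sqrt{1450 + \left(- \frac{169}{4} + 3 \cdot 5041\right)} - 1170}{14402} = \left(\sqrt{1450 + \left(- \frac{169}{4} + 15123\right)} - 1170\right) \frac{1}{14402} = \left(\sqrt{1450 + \frac{60323}{4}} - 1170\right) \frac{1}{14402} = \left(\sqrt{\frac{66123}{4}} - 1170\right) \frac{1}{14402} = \left(\frac{3 \sqrt{7347}}{2} - 1170\right) \frac{1}{14402} = \left(-1170 + \frac{3 \sqrt{7347}}{2}\right) \frac{1}{14402} = - \frac{585}{7201} + \frac{3 \sqrt{7347}}{28804}$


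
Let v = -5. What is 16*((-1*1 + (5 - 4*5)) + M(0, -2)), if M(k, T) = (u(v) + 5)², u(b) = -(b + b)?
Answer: 3344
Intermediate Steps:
u(b) = -2*b
M(k, T) = 225 (M(k, T) = (-2*(-5) + 5)² = (10 + 5)² = 15² = 225)
16*((-1*1 + (5 - 4*5)) + M(0, -2)) = 16*((-1*1 + (5 - 4*5)) + 225) = 16*((-1 + (5 - 20)) + 225) = 16*((-1 - 15) + 225) = 16*(-16 + 225) = 16*209 = 3344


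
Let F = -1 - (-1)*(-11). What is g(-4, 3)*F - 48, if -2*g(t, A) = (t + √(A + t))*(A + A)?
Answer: -192 + 36*I ≈ -192.0 + 36.0*I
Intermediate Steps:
g(t, A) = -A*(t + √(A + t)) (g(t, A) = -(t + √(A + t))*(A + A)/2 = -(t + √(A + t))*2*A/2 = -A*(t + √(A + t)))
F = -12 (F = -1 - 1*11 = -1 - 11 = -12)
g(-4, 3)*F - 48 = -1*3*(-4 + √(3 - 4))*(-12) - 48 = -1*3*(-4 + √(-1))*(-12) - 48 = -1*3*(-4 + I)*(-12) - 48 = (12 - 3*I)*(-12) - 48 = (-144 + 36*I) - 48 = -192 + 36*I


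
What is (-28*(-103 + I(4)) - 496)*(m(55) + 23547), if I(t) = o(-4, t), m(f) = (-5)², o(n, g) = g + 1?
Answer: 52989856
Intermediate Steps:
o(n, g) = 1 + g
m(f) = 25
I(t) = 1 + t
(-28*(-103 + I(4)) - 496)*(m(55) + 23547) = (-28*(-103 + (1 + 4)) - 496)*(25 + 23547) = (-28*(-103 + 5) - 496)*23572 = (-28*(-98) - 496)*23572 = (2744 - 496)*23572 = 2248*23572 = 52989856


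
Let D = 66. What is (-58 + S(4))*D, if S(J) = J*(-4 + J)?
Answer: -3828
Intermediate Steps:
(-58 + S(4))*D = (-58 + 4*(-4 + 4))*66 = (-58 + 4*0)*66 = (-58 + 0)*66 = -58*66 = -3828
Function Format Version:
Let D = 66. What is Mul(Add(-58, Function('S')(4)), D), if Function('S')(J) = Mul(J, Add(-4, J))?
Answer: -3828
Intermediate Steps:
Mul(Add(-58, Function('S')(4)), D) = Mul(Add(-58, Mul(4, Add(-4, 4))), 66) = Mul(Add(-58, Mul(4, 0)), 66) = Mul(Add(-58, 0), 66) = Mul(-58, 66) = -3828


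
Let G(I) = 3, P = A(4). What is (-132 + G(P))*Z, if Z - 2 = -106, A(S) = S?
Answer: 13416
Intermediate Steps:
Z = -104 (Z = 2 - 106 = -104)
P = 4
(-132 + G(P))*Z = (-132 + 3)*(-104) = -129*(-104) = 13416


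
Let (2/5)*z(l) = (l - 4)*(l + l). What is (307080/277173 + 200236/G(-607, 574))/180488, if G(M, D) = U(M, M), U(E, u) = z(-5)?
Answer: 1543586273/312665002650 ≈ 0.0049369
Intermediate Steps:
z(l) = 5*l*(-4 + l) (z(l) = 5*((l - 4)*(l + l))/2 = 5*((-4 + l)*(2*l))/2 = 5*(2*l*(-4 + l))/2 = 5*l*(-4 + l))
U(E, u) = 225 (U(E, u) = 5*(-5)*(-4 - 5) = 5*(-5)*(-9) = 225)
G(M, D) = 225
(307080/277173 + 200236/G(-607, 574))/180488 = (307080/277173 + 200236/225)/180488 = (307080*(1/277173) + 200236*(1/225))*(1/180488) = (34120/30797 + 200236/225)*(1/180488) = (6174345092/6929325)*(1/180488) = 1543586273/312665002650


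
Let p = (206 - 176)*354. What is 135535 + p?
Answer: 146155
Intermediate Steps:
p = 10620 (p = 30*354 = 10620)
135535 + p = 135535 + 10620 = 146155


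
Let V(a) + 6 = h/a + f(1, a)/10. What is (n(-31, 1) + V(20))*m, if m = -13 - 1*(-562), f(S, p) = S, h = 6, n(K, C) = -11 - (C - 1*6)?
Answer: -31842/5 ≈ -6368.4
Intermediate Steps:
n(K, C) = -5 - C (n(K, C) = -11 - (C - 6) = -11 - (-6 + C) = -11 + (6 - C) = -5 - C)
m = 549 (m = -13 + 562 = 549)
V(a) = -59/10 + 6/a (V(a) = -6 + (6/a + 1/10) = -6 + (6/a + 1*(⅒)) = -6 + (6/a + ⅒) = -6 + (⅒ + 6/a) = -59/10 + 6/a)
(n(-31, 1) + V(20))*m = ((-5 - 1*1) + (-59/10 + 6/20))*549 = ((-5 - 1) + (-59/10 + 6*(1/20)))*549 = (-6 + (-59/10 + 3/10))*549 = (-6 - 28/5)*549 = -58/5*549 = -31842/5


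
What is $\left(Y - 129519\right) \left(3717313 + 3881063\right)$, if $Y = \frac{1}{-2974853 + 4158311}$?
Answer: $- \frac{194113554620959596}{197243} \approx -9.8413 \cdot 10^{11}$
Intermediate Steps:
$Y = \frac{1}{1183458} \approx 8.4498 \cdot 10^{-7}$
$\left(Y - 129519\right) \left(3717313 + 3881063\right) = \left(\frac{1}{1183458} - 129519\right) \left(3717313 + 3881063\right) = \left(- \frac{153280296701}{1183458}\right) 7598376 = - \frac{194113554620959596}{197243}$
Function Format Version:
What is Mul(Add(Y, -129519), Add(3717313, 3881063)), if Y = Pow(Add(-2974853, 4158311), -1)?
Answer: Rational(-194113554620959596, 197243) ≈ -9.8413e+11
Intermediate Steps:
Y = Rational(1, 1183458) (Y = Pow(1183458, -1) = Rational(1, 1183458) ≈ 8.4498e-7)
Mul(Add(Y, -129519), Add(3717313, 3881063)) = Mul(Add(Rational(1, 1183458), -129519), Add(3717313, 3881063)) = Mul(Rational(-153280296701, 1183458), 7598376) = Rational(-194113554620959596, 197243)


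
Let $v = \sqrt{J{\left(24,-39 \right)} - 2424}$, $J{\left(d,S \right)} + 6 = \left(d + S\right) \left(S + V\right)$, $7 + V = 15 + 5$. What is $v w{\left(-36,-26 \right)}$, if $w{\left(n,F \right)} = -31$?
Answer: $- 62 i \sqrt{510} \approx - 1400.2 i$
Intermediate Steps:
$V = 13$ ($V = -7 + \left(15 + 5\right) = -7 + 20 = 13$)
$J{\left(d,S \right)} = -6 + \left(13 + S\right) \left(S + d\right)$ ($J{\left(d,S \right)} = -6 + \left(d + S\right) \left(S + 13\right) = -6 + \left(S + d\right) \left(13 + S\right) = -6 + \left(13 + S\right) \left(S + d\right)$)
$v = 2 i \sqrt{510}$ ($v = \sqrt{\left(-6 + \left(-39\right)^{2} + 13 \left(-39\right) + 13 \cdot 24 - 936\right) - 2424} = \sqrt{\left(-6 + 1521 - 507 + 312 - 936\right) - 2424} = \sqrt{384 - 2424} = \sqrt{-2040} = 2 i \sqrt{510} \approx 45.166 i$)
$v w{\left(-36,-26 \right)} = 2 i \sqrt{510} \left(-31\right) = - 62 i \sqrt{510}$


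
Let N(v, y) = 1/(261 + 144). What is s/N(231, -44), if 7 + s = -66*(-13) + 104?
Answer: 386775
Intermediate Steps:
N(v, y) = 1/405
s = 955 (s = -7 + (-66*(-13) + 104) = -7 + (858 + 104) = -7 + 962 = 955)
s/N(231, -44) = 955/(1/405) = 955*405 = 386775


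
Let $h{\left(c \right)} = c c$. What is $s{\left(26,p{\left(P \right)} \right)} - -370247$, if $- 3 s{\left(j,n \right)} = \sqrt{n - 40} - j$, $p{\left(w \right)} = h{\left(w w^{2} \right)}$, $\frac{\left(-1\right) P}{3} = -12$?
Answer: $\frac{1110767}{3} - \frac{2 \sqrt{544195574}}{3} \approx 3.547 \cdot 10^{5}$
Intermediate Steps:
$P = 36$ ($P = \left(-3\right) \left(-12\right) = 36$)
$h{\left(c \right)} = c^{2}$
$p{\left(w \right)} = w^{6}$ ($p{\left(w \right)} = \left(w w^{2}\right)^{2} = \left(w^{3}\right)^{2} = w^{6}$)
$s{\left(j,n \right)} = - \frac{\sqrt{-40 + n}}{3} + \frac{j}{3}$ ($s{\left(j,n \right)} = - \frac{\sqrt{n - 40} - j}{3} = - \frac{\sqrt{-40 + n} - j}{3} = - \frac{\sqrt{-40 + n}}{3} + \frac{j}{3}$)
$s{\left(26,p{\left(P \right)} \right)} - -370247 = \left(- \frac{\sqrt{-40 + 36^{6}}}{3} + \frac{1}{3} \cdot 26\right) - -370247 = \left(- \frac{\sqrt{-40 + 2176782336}}{3} + \frac{26}{3}\right) + 370247 = \left(- \frac{\sqrt{2176782296}}{3} + \frac{26}{3}\right) + 370247 = \left(- \frac{2 \sqrt{544195574}}{3} + \frac{26}{3}\right) + 370247 = \left(\frac{26}{3} - \frac{2 \sqrt{544195574}}{3}\right) + 370247 = \frac{1110767}{3} - \frac{2 \sqrt{544195574}}{3}$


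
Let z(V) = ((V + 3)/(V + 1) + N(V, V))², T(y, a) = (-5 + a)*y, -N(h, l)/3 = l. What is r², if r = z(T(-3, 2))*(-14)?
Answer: 54276884676/625 ≈ 8.6843e+7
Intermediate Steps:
N(h, l) = -3*l
T(y, a) = y*(-5 + a)
z(V) = (-3*V + (3 + V)/(1 + V))² (z(V) = ((V + 3)/(V + 1) - 3*V)² = ((3 + V)/(1 + V) - 3*V)² = (-3*V + (3 + V)/(1 + V))²)
r = -232974/25 (r = ((3 - 3*9*(-5 + 2)² - (-6)*(-5 + 2))²/(1 - 3*(-5 + 2))²)*(-14) = ((3 - 3*(-3*(-3))² - (-6)*(-3))²/(1 - 3*(-3))²)*(-14) = ((3 - 3*9² - 2*9)²/(1 + 9)²)*(-14) = ((3 - 3*81 - 18)²/10²)*(-14) = ((3 - 243 - 18)²/100)*(-14) = ((1/100)*(-258)²)*(-14) = ((1/100)*66564)*(-14) = (16641/25)*(-14) = -232974/25 ≈ -9319.0)
r² = (-232974/25)² = 54276884676/625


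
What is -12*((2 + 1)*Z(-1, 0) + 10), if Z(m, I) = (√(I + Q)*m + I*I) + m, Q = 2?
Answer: -84 + 36*√2 ≈ -33.088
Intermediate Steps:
Z(m, I) = m + I² + m*√(2 + I) (Z(m, I) = (√(I + 2)*m + I*I) + m = (√(2 + I)*m + I²) + m = (m*√(2 + I) + I²) + m = (I² + m*√(2 + I)) + m = m + I² + m*√(2 + I))
-12*((2 + 1)*Z(-1, 0) + 10) = -12*((2 + 1)*(-1 + 0² - √(2 + 0)) + 10) = -12*(3*(-1 + 0 - √2) + 10) = -12*(3*(-1 - √2) + 10) = -12*((-3 - 3*√2) + 10) = -12*(7 - 3*√2) = -84 + 36*√2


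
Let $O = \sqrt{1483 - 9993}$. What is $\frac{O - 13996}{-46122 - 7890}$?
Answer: $\frac{3499}{13503} - \frac{i \sqrt{8510}}{54012} \approx 0.25913 - 0.0017079 i$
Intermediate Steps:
$O = i \sqrt{8510}$ ($O = \sqrt{-8510} = i \sqrt{8510} \approx 92.25 i$)
$\frac{O - 13996}{-46122 - 7890} = \frac{i \sqrt{8510} - 13996}{-46122 - 7890} = \frac{-13996 + i \sqrt{8510}}{-54012} = \left(-13996 + i \sqrt{8510}\right) \left(- \frac{1}{54012}\right) = \frac{3499}{13503} - \frac{i \sqrt{8510}}{54012}$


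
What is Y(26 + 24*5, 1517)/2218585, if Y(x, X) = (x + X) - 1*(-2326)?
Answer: 3989/2218585 ≈ 0.0017980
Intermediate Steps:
Y(x, X) = 2326 + X + x (Y(x, X) = (X + x) + 2326 = 2326 + X + x)
Y(26 + 24*5, 1517)/2218585 = (2326 + 1517 + (26 + 24*5))/2218585 = (2326 + 1517 + (26 + 120))*(1/2218585) = (2326 + 1517 + 146)*(1/2218585) = 3989*(1/2218585) = 3989/2218585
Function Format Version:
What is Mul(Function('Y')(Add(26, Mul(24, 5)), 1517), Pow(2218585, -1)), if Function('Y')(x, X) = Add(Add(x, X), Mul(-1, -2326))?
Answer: Rational(3989, 2218585) ≈ 0.0017980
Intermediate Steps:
Function('Y')(x, X) = Add(2326, X, x) (Function('Y')(x, X) = Add(Add(X, x), 2326) = Add(2326, X, x))
Mul(Function('Y')(Add(26, Mul(24, 5)), 1517), Pow(2218585, -1)) = Mul(Add(2326, 1517, Add(26, Mul(24, 5))), Pow(2218585, -1)) = Mul(Add(2326, 1517, Add(26, 120)), Rational(1, 2218585)) = Mul(Add(2326, 1517, 146), Rational(1, 2218585)) = Mul(3989, Rational(1, 2218585)) = Rational(3989, 2218585)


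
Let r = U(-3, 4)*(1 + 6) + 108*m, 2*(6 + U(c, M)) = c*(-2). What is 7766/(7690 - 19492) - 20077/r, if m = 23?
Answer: -42679402/4844721 ≈ -8.8095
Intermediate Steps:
U(c, M) = -6 - c (U(c, M) = -6 + (c*(-2))/2 = -6 + (-2*c)/2 = -6 - c)
r = 2463 (r = (-6 - 1*(-3))*(1 + 6) + 108*23 = (-6 + 3)*7 + 2484 = -3*7 + 2484 = -21 + 2484 = 2463)
7766/(7690 - 19492) - 20077/r = 7766/(7690 - 19492) - 20077/2463 = 7766/(-11802) - 20077*1/2463 = 7766*(-1/11802) - 20077/2463 = -3883/5901 - 20077/2463 = -42679402/4844721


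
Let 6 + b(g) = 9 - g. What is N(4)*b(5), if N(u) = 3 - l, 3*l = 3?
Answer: -4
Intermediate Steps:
l = 1 (l = (⅓)*3 = 1)
N(u) = 2 (N(u) = 3 - 1*1 = 3 - 1 = 2)
b(g) = 3 - g (b(g) = -6 + (9 - g) = 3 - g)
N(4)*b(5) = 2*(3 - 1*5) = 2*(3 - 5) = 2*(-2) = -4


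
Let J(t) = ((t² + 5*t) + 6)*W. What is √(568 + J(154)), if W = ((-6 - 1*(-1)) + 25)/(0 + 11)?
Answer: 2*√1364242/11 ≈ 212.36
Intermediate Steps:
W = 20/11 (W = ((-6 + 1) + 25)/11 = (-5 + 25)*(1/11) = 20*(1/11) = 20/11 ≈ 1.8182)
J(t) = 120/11 + 20*t²/11 + 100*t/11 (J(t) = ((t² + 5*t) + 6)*(20/11) = (6 + t² + 5*t)*(20/11) = 120/11 + 20*t²/11 + 100*t/11)
√(568 + J(154)) = √(568 + (120/11 + (20/11)*154² + (100/11)*154)) = √(568 + (120/11 + (20/11)*23716 + 1400)) = √(568 + (120/11 + 43120 + 1400)) = √(568 + 489840/11) = √(496088/11) = 2*√1364242/11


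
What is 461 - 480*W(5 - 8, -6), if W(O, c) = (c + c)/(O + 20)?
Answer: 13597/17 ≈ 799.82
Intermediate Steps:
W(O, c) = 2*c/(20 + O) (W(O, c) = (2*c)/(20 + O) = 2*c/(20 + O))
461 - 480*W(5 - 8, -6) = 461 - 960*(-6)/(20 + (5 - 8)) = 461 - 960*(-6)/(20 - 3) = 461 - 960*(-6)/17 = 461 - 480*(-12/17) = 461 + 5760/17 = 13597/17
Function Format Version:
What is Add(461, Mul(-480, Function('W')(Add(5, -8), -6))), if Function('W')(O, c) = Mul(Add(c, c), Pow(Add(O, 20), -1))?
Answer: Rational(13597, 17) ≈ 799.82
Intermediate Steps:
Function('W')(O, c) = Mul(2, c, Pow(Add(20, O), -1)) (Function('W')(O, c) = Mul(Mul(2, c), Pow(Add(20, O), -1)) = Mul(2, c, Pow(Add(20, O), -1)))
Add(461, Mul(-480, Function('W')(Add(5, -8), -6))) = Add(461, Mul(-480, Mul(2, -6, Pow(Add(20, Add(5, -8)), -1)))) = Add(461, Mul(-480, Mul(2, -6, Pow(Add(20, -3), -1)))) = Add(461, Mul(-480, Mul(2, -6, Pow(17, -1)))) = Add(461, Mul(-480, Mul(2, -6, Rational(1, 17)))) = Add(461, Mul(-480, Rational(-12, 17))) = Add(461, Rational(5760, 17)) = Rational(13597, 17)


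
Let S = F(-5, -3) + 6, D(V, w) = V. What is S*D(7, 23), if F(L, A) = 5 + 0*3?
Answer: 77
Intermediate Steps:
F(L, A) = 5 (F(L, A) = 5 + 0 = 5)
S = 11 (S = 5 + 6 = 11)
S*D(7, 23) = 11*7 = 77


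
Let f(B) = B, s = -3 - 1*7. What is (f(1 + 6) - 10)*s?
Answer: 30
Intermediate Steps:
s = -10 (s = -3 - 7 = -10)
(f(1 + 6) - 10)*s = ((1 + 6) - 10)*(-10) = (7 - 10)*(-10) = -3*(-10) = 30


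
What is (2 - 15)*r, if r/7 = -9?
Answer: 819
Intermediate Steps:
r = -63 (r = 7*(-9) = -63)
(2 - 15)*r = (2 - 15)*(-63) = -13*(-63) = 819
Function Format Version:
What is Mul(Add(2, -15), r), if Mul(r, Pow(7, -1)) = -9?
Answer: 819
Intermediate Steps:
r = -63 (r = Mul(7, -9) = -63)
Mul(Add(2, -15), r) = Mul(Add(2, -15), -63) = Mul(-13, -63) = 819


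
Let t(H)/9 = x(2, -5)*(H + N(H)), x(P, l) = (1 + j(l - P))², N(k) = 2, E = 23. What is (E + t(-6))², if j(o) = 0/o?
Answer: 169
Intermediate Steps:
j(o) = 0
x(P, l) = 1 (x(P, l) = (1 + 0)² = 1² = 1)
t(H) = 18 + 9*H (t(H) = 9*(1*(H + 2)) = 9*(1*(2 + H)) = 9*(2 + H) = 18 + 9*H)
(E + t(-6))² = (23 + (18 + 9*(-6)))² = (23 + (18 - 54))² = (23 - 36)² = (-13)² = 169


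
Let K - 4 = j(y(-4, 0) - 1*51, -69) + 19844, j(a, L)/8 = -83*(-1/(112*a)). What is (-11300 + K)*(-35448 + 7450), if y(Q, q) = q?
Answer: -85438542811/357 ≈ -2.3932e+8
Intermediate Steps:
j(a, L) = 83/(14*a) (j(a, L) = 8*(-83*(-1/(112*a))) = 8*(-(-83)/(112*a)) = 8*(83/(112*a)) = 83/(14*a))
K = 14171389/714 (K = 4 + (83/(14*(0 - 1*51)) + 19844) = 4 + (83/(14*(0 - 51)) + 19844) = 4 + ((83/14)/(-51) + 19844) = 4 + ((83/14)*(-1/51) + 19844) = 4 + (-83/714 + 19844) = 4 + 14168533/714 = 14171389/714 ≈ 19848.)
(-11300 + K)*(-35448 + 7450) = (-11300 + 14171389/714)*(-35448 + 7450) = (6103189/714)*(-27998) = -85438542811/357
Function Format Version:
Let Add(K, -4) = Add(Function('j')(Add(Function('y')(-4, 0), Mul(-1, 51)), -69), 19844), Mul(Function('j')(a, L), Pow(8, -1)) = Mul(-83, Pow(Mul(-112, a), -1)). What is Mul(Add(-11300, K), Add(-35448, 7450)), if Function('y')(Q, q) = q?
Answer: Rational(-85438542811, 357) ≈ -2.3932e+8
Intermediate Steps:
Function('j')(a, L) = Mul(Rational(83, 14), Pow(a, -1)) (Function('j')(a, L) = Mul(8, Mul(-83, Pow(Mul(-112, a), -1))) = Mul(8, Mul(-83, Mul(Rational(-1, 112), Pow(a, -1)))) = Mul(8, Mul(Rational(83, 112), Pow(a, -1))) = Mul(Rational(83, 14), Pow(a, -1)))
K = Rational(14171389, 714) (K = Add(4, Add(Mul(Rational(83, 14), Pow(Add(0, Mul(-1, 51)), -1)), 19844)) = Add(4, Add(Mul(Rational(83, 14), Pow(Add(0, -51), -1)), 19844)) = Add(4, Add(Mul(Rational(83, 14), Pow(-51, -1)), 19844)) = Add(4, Add(Mul(Rational(83, 14), Rational(-1, 51)), 19844)) = Add(4, Add(Rational(-83, 714), 19844)) = Add(4, Rational(14168533, 714)) = Rational(14171389, 714) ≈ 19848.)
Mul(Add(-11300, K), Add(-35448, 7450)) = Mul(Add(-11300, Rational(14171389, 714)), Add(-35448, 7450)) = Mul(Rational(6103189, 714), -27998) = Rational(-85438542811, 357)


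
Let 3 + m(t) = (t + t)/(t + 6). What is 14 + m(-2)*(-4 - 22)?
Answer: 118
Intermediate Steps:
m(t) = -3 + 2*t/(6 + t) (m(t) = -3 + (t + t)/(t + 6) = -3 + (2*t)/(6 + t) = -3 + 2*t/(6 + t))
14 + m(-2)*(-4 - 22) = 14 + ((-18 - 1*(-2))/(6 - 2))*(-4 - 22) = 14 + ((-18 + 2)/4)*(-26) = 14 + ((1/4)*(-16))*(-26) = 14 - 4*(-26) = 14 + 104 = 118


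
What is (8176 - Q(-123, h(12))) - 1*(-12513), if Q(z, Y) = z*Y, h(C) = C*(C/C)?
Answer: 22165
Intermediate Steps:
h(C) = C (h(C) = C*1 = C)
Q(z, Y) = Y*z
(8176 - Q(-123, h(12))) - 1*(-12513) = (8176 - 12*(-123)) - 1*(-12513) = (8176 - 1*(-1476)) + 12513 = (8176 + 1476) + 12513 = 9652 + 12513 = 22165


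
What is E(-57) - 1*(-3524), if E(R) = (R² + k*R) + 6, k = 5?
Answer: 6494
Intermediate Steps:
E(R) = 6 + R² + 5*R (E(R) = (R² + 5*R) + 6 = 6 + R² + 5*R)
E(-57) - 1*(-3524) = (6 + (-57)² + 5*(-57)) - 1*(-3524) = (6 + 3249 - 285) + 3524 = 2970 + 3524 = 6494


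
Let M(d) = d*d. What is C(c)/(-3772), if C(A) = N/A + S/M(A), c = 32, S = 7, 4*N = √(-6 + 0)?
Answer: -7/3862528 - I*√6/482816 ≈ -1.8123e-6 - 5.0733e-6*I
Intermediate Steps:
N = I*√6/4 (N = √(-6 + 0)/4 = √(-6)/4 = (I*√6)/4 = I*√6/4 ≈ 0.61237*I)
M(d) = d²
C(A) = 7/A² + I*√6/(4*A) (C(A) = (I*√6/4)/A + 7/(A²) = I*√6/(4*A) + 7/A² = 7/A² + I*√6/(4*A))
C(c)/(-3772) = ((¼)*(28 + I*32*√6)/32²)/(-3772) = ((¼)*(1/1024)*(28 + 32*I*√6))*(-1/3772) = (7/1024 + I*√6/128)*(-1/3772) = -7/3862528 - I*√6/482816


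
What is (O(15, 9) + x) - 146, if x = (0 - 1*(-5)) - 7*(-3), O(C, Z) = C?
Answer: -105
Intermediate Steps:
x = 26 (x = (0 + 5) + 21 = 5 + 21 = 26)
(O(15, 9) + x) - 146 = (15 + 26) - 146 = 41 - 146 = -105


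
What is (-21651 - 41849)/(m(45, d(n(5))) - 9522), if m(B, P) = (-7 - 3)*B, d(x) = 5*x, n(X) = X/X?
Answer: 15875/2493 ≈ 6.3678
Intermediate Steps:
n(X) = 1
m(B, P) = -10*B
(-21651 - 41849)/(m(45, d(n(5))) - 9522) = (-21651 - 41849)/(-10*45 - 9522) = -63500/(-450 - 9522) = -63500/(-9972) = -63500*(-1/9972) = 15875/2493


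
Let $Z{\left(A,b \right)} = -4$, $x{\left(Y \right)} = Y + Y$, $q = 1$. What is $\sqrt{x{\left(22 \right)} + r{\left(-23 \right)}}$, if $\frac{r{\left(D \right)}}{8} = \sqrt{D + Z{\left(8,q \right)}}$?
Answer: $2 \sqrt{11 + 6 i \sqrt{3}} \approx 7.2295 + 2.875 i$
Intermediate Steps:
$x{\left(Y \right)} = 2 Y$
$r{\left(D \right)} = 8 \sqrt{-4 + D}$ ($r{\left(D \right)} = 8 \sqrt{D - 4} = 8 \sqrt{-4 + D}$)
$\sqrt{x{\left(22 \right)} + r{\left(-23 \right)}} = \sqrt{2 \cdot 22 + 8 \sqrt{-4 - 23}} = \sqrt{44 + 8 \sqrt{-27}} = \sqrt{44 + 8 \cdot 3 i \sqrt{3}} = \sqrt{44 + 24 i \sqrt{3}}$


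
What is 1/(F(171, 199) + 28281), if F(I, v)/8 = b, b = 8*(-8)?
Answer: 1/27769 ≈ 3.6011e-5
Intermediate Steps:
b = -64
F(I, v) = -512 (F(I, v) = 8*(-64) = -512)
1/(F(171, 199) + 28281) = 1/(-512 + 28281) = 1/27769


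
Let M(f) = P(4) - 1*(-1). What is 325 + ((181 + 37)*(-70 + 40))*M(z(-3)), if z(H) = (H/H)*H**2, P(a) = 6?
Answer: -45455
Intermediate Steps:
z(H) = H**2 (z(H) = 1*H**2 = H**2)
M(f) = 7 (M(f) = 6 - 1*(-1) = 6 + 1 = 7)
325 + ((181 + 37)*(-70 + 40))*M(z(-3)) = 325 + ((181 + 37)*(-70 + 40))*7 = 325 + (218*(-30))*7 = 325 - 6540*7 = 325 - 45780 = -45455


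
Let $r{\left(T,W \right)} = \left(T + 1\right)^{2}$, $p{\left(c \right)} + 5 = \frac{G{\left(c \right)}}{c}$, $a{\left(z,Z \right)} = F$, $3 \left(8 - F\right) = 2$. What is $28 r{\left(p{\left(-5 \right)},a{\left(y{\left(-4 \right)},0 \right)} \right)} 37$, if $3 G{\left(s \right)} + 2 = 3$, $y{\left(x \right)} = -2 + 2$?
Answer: $\frac{3854956}{225} \approx 17133.0$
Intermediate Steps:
$y{\left(x \right)} = 0$
$F = \frac{22}{3}$ ($F = 8 - \frac{2}{3} = \frac{22}{3} \approx 7.3333$)
$G{\left(s \right)} = \frac{1}{3}$ ($G{\left(s \right)} = - \frac{2}{3} + \frac{1}{3} \cdot 3 = - \frac{2}{3} + 1 = \frac{1}{3}$)
$a{\left(z,Z \right)} = \frac{22}{3}$
$p{\left(c \right)} = -5 + \frac{1}{3 c}$
$r{\left(T,W \right)} = \left(1 + T\right)^{2}$
$28 r{\left(p{\left(-5 \right)},a{\left(y{\left(-4 \right)},0 \right)} \right)} 37 = 28 \left(1 - \left(5 - \frac{1}{3 \left(-5\right)}\right)\right)^{2} \cdot 37 = 28 \left(1 + \left(-5 + \frac{1}{3} \left(- \frac{1}{5}\right)\right)\right)^{2} \cdot 37 = 28 \left(1 - \frac{76}{15}\right)^{2} \cdot 37 = 28 \left(- \frac{61}{15}\right)^{2} \cdot 37 = 28 \cdot \frac{3721}{225} \cdot 37 = \frac{104188}{225} \cdot 37 = \frac{3854956}{225}$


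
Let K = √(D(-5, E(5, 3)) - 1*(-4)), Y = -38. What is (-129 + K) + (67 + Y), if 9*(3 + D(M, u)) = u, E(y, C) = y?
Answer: -100 + √14/3 ≈ -98.753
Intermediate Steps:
D(M, u) = -3 + u/9
K = √14/3 (K = √((-3 + (⅑)*5) - 1*(-4)) = √((-3 + 5/9) + 4) = √(-22/9 + 4) = √(14/9) = √14/3 ≈ 1.2472)
(-129 + K) + (67 + Y) = (-129 + √14/3) + (67 - 38) = (-129 + √14/3) + 29 = -100 + √14/3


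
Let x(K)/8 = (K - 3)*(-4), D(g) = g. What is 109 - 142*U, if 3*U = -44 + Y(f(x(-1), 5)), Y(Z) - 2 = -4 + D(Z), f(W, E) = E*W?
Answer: -28007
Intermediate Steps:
x(K) = 96 - 32*K (x(K) = 8*((K - 3)*(-4)) = 8*((-3 + K)*(-4)) = 8*(12 - 4*K) = 96 - 32*K)
Y(Z) = -2 + Z (Y(Z) = 2 + (-4 + Z) = -2 + Z)
U = 198 (U = (-44 + (-2 + 5*(96 - 32*(-1))))/3 = (-44 + (-2 + 5*(96 + 32)))/3 = (-44 + (-2 + 5*128))/3 = (-44 + (-2 + 640))/3 = (-44 + 638)/3 = (⅓)*594 = 198)
109 - 142*U = 109 - 142*198 = 109 - 28116 = -28007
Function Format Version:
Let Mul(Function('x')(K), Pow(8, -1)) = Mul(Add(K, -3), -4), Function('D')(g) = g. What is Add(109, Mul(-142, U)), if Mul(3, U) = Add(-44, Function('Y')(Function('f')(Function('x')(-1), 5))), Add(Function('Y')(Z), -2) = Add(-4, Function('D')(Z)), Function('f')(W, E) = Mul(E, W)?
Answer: -28007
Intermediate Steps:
Function('x')(K) = Add(96, Mul(-32, K)) (Function('x')(K) = Mul(8, Mul(Add(K, -3), -4)) = Mul(8, Mul(Add(-3, K), -4)) = Mul(8, Add(12, Mul(-4, K))) = Add(96, Mul(-32, K)))
Function('Y')(Z) = Add(-2, Z) (Function('Y')(Z) = Add(2, Add(-4, Z)) = Add(-2, Z))
U = 198 (U = Mul(Rational(1, 3), Add(-44, Add(-2, Mul(5, Add(96, Mul(-32, -1)))))) = Mul(Rational(1, 3), Add(-44, Add(-2, Mul(5, Add(96, 32))))) = Mul(Rational(1, 3), Add(-44, Add(-2, Mul(5, 128)))) = Mul(Rational(1, 3), Add(-44, Add(-2, 640))) = Mul(Rational(1, 3), Add(-44, 638)) = Mul(Rational(1, 3), 594) = 198)
Add(109, Mul(-142, U)) = Add(109, Mul(-142, 198)) = Add(109, -28116) = -28007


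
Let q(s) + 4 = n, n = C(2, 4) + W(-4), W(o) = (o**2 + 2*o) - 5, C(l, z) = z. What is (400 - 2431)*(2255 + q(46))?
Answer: -4585998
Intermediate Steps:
W(o) = -5 + o**2 + 2*o
n = 7 (n = 4 + (-5 + (-4)**2 + 2*(-4)) = 4 + (-5 + 16 - 8) = 4 + 3 = 7)
q(s) = 3 (q(s) = -4 + 7 = 3)
(400 - 2431)*(2255 + q(46)) = (400 - 2431)*(2255 + 3) = -2031*2258 = -4585998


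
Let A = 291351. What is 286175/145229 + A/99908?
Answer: 70903786279/14509538932 ≈ 4.8867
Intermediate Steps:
286175/145229 + A/99908 = 286175/145229 + 291351/99908 = 70903786279/14509538932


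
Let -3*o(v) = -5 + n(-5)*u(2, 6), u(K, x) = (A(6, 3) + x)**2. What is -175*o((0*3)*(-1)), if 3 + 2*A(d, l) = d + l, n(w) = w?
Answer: -71750/3 ≈ -23917.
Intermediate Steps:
A(d, l) = -3/2 + d/2 + l/2 (A(d, l) = -3/2 + (d + l)/2 = -3/2 + (d/2 + l/2) = -3/2 + d/2 + l/2)
u(K, x) = (3 + x)**2 (u(K, x) = ((-3/2 + (1/2)*6 + (1/2)*3) + x)**2 = ((-3/2 + 3 + 3/2) + x)**2 = (3 + x)**2)
o(v) = 410/3 (o(v) = -(-5 - 5*(3 + 6)**2)/3 = -(-5 - 5*9**2)/3 = -(-5 - 5*81)/3 = -(-5 - 405)/3 = -1/3*(-410) = 410/3)
-175*o((0*3)*(-1)) = -175*410/3 = -71750/3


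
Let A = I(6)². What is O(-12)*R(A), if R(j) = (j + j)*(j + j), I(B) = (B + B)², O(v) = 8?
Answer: 13759414272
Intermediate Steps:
I(B) = 4*B² (I(B) = (2*B)² = 4*B²)
A = 20736 (A = (4*6²)² = (4*36)² = 144² = 20736)
R(j) = 4*j² (R(j) = (2*j)*(2*j) = 4*j²)
O(-12)*R(A) = 8*(4*20736²) = 8*(4*429981696) = 8*1719926784 = 13759414272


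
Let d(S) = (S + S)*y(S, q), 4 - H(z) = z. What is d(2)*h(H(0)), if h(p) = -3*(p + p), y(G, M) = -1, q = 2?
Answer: 96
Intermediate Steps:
H(z) = 4 - z
d(S) = -2*S (d(S) = (S + S)*(-1) = (2*S)*(-1) = -2*S)
h(p) = -6*p
d(2)*h(H(0)) = (-2*2)*(-6*(4 - 1*0)) = -(-24)*(4 + 0) = -(-24)*4 = -4*(-24) = 96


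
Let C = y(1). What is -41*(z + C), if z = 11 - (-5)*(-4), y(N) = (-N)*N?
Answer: 410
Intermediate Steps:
y(N) = -N²
C = -1 (C = -1*1² = -1*1 = -1)
z = -9 (z = 11 - 1*20 = 11 - 20 = -9)
-41*(z + C) = -41*(-9 - 1) = -41*(-10) = 410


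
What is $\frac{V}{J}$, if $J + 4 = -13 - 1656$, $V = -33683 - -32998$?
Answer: $\frac{685}{1673} \approx 0.40944$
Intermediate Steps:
$V = -685$ ($V = -33683 + 32998 = -685$)
$J = -1673$ ($J = -4 - 1669 = -1673$)
$\frac{V}{J} = - \frac{685}{-1673} = \left(-685\right) \left(- \frac{1}{1673}\right) = \frac{685}{1673}$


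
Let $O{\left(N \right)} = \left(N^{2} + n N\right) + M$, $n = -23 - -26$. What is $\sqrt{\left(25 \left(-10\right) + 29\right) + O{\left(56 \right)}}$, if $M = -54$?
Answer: $\sqrt{3029} \approx 55.036$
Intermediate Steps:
$n = 3$ ($n = -23 + 26 = 3$)
$O{\left(N \right)} = -54 + N^{2} + 3 N$ ($O{\left(N \right)} = \left(N^{2} + 3 N\right) - 54 = -54 + N^{2} + 3 N$)
$\sqrt{\left(25 \left(-10\right) + 29\right) + O{\left(56 \right)}} = \sqrt{\left(25 \left(-10\right) + 29\right) + \left(-54 + 56^{2} + 3 \cdot 56\right)} = \sqrt{\left(-250 + 29\right) + \left(-54 + 3136 + 168\right)} = \sqrt{-221 + 3250} = \sqrt{3029}$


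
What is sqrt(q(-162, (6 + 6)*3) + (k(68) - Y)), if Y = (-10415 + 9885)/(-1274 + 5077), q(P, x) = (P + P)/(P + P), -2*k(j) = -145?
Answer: sqrt(4260128206)/7606 ≈ 8.5813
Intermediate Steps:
k(j) = 145/2 (k(j) = -1/2*(-145) = 145/2)
q(P, x) = 1 (q(P, x) = (2*P)/((2*P)) = (2*P)*(1/(2*P)) = 1)
Y = -530/3803 ≈ -0.13936
sqrt(q(-162, (6 + 6)*3) + (k(68) - Y)) = sqrt(1 + (145/2 - 1*(-530/3803))) = sqrt(1 + (145/2 + 530/3803)) = sqrt(1 + 552495/7606) = sqrt(560101/7606) = sqrt(4260128206)/7606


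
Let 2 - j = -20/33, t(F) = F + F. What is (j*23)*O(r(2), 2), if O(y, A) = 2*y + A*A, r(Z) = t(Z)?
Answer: 7912/11 ≈ 719.27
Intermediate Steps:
t(F) = 2*F
r(Z) = 2*Z
O(y, A) = A**2 + 2*y (O(y, A) = 2*y + A**2 = A**2 + 2*y)
j = 86/33 (j = 2 - (-20)/33 = 2 - 1*(-20/33) = 2 + 20/33 = 86/33 ≈ 2.6061)
(j*23)*O(r(2), 2) = ((86/33)*23)*(2**2 + 2*(2*2)) = 1978*(4 + 2*4)/33 = 1978*(4 + 8)/33 = (1978/33)*12 = 7912/11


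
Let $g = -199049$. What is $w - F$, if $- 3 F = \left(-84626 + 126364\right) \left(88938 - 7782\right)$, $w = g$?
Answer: $1128897327$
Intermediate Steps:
$w = -199049$
$F = -1129096376$ ($F = - \frac{\left(-84626 + 126364\right) \left(88938 - 7782\right)}{3} = - \frac{41738 \cdot 81156}{3} = \left(- \frac{1}{3}\right) 3387289128 = -1129096376$)
$w - F = -199049 - -1129096376 = -199049 + 1129096376 = 1128897327$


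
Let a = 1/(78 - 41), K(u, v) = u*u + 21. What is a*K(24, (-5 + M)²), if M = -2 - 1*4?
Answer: 597/37 ≈ 16.135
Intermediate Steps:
M = -6 (M = -2 - 4 = -6)
K(u, v) = 21 + u² (K(u, v) = u² + 21 = 21 + u²)
a = 1/37 ≈ 0.027027
a*K(24, (-5 + M)²) = (21 + 24²)/37 = (21 + 576)/37 = (1/37)*597 = 597/37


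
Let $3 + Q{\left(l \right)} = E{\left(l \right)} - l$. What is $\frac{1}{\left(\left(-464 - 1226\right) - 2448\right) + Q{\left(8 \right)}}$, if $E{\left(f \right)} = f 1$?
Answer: $- \frac{1}{4141} \approx -0.00024149$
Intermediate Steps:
$E{\left(f \right)} = f$
$Q{\left(l \right)} = -3$ ($Q{\left(l \right)} = -3 + \left(l - l\right) = -3 + 0 = -3$)
$\frac{1}{\left(\left(-464 - 1226\right) - 2448\right) + Q{\left(8 \right)}} = \frac{1}{\left(\left(-464 - 1226\right) - 2448\right) - 3} = \frac{1}{\left(-1690 - 2448\right) - 3} = \frac{1}{-4138 - 3} = \frac{1}{-4141} = - \frac{1}{4141}$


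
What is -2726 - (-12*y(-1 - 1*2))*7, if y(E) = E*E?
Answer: -1970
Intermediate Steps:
y(E) = E**2
-2726 - (-12*y(-1 - 1*2))*7 = -2726 - (-12*(-1 - 1*2)**2)*7 = -2726 - (-12*(-1 - 2)**2)*7 = -2726 - (-12*(-3)**2)*7 = -2726 - (-12*9)*7 = -2726 - (-108)*7 = -2726 - 1*(-756) = -2726 + 756 = -1970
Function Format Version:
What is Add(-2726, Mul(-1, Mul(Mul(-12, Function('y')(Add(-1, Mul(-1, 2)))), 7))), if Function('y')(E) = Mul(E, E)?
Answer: -1970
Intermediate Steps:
Function('y')(E) = Pow(E, 2)
Add(-2726, Mul(-1, Mul(Mul(-12, Function('y')(Add(-1, Mul(-1, 2)))), 7))) = Add(-2726, Mul(-1, Mul(Mul(-12, Pow(Add(-1, Mul(-1, 2)), 2)), 7))) = Add(-2726, Mul(-1, Mul(Mul(-12, Pow(Add(-1, -2), 2)), 7))) = Add(-2726, Mul(-1, Mul(Mul(-12, Pow(-3, 2)), 7))) = Add(-2726, Mul(-1, Mul(Mul(-12, 9), 7))) = Add(-2726, Mul(-1, Mul(-108, 7))) = Add(-2726, Mul(-1, -756)) = Add(-2726, 756) = -1970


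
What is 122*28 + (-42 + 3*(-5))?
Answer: 3359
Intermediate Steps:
122*28 + (-42 + 3*(-5)) = 3416 + (-42 - 15) = 3416 - 57 = 3359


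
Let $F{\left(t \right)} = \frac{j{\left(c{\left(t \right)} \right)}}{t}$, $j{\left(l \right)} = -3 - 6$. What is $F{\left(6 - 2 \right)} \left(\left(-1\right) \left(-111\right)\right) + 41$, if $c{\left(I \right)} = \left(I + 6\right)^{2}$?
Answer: $- \frac{835}{4} \approx -208.75$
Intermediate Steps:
$c{\left(I \right)} = \left(6 + I\right)^{2}$
$j{\left(l \right)} = -9$ ($j{\left(l \right)} = -3 - 6 = -9$)
$F{\left(t \right)} = - \frac{9}{t}$
$F{\left(6 - 2 \right)} \left(\left(-1\right) \left(-111\right)\right) + 41 = - \frac{9}{6 - 2} \left(\left(-1\right) \left(-111\right)\right) + 41 = - \frac{9}{6 - 2} \cdot 111 + 41 = - \frac{9}{4} \cdot 111 + 41 = \left(-9\right) \frac{1}{4} \cdot 111 + 41 = \left(- \frac{9}{4}\right) 111 + 41 = - \frac{999}{4} + 41 = - \frac{835}{4}$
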